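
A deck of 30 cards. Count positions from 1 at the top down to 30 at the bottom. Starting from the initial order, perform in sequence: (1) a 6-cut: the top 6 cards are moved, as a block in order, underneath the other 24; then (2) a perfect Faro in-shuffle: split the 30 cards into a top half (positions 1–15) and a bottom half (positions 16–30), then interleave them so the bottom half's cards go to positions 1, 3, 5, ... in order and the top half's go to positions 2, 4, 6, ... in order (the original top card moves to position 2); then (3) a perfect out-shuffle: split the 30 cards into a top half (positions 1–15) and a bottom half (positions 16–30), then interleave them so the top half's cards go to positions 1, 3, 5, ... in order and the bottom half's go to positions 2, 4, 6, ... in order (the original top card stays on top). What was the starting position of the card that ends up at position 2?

14

Undo the operations in reverse order, starting from position 2:
  undo op 3 (out-shuffle, from bottom half): 2 ← 16
  undo op 2 (in-shuffle, from top half): 16 ← 8
  undo op 1 (cut 6): 8 ← 14
So the card at position 2 came from original position 14.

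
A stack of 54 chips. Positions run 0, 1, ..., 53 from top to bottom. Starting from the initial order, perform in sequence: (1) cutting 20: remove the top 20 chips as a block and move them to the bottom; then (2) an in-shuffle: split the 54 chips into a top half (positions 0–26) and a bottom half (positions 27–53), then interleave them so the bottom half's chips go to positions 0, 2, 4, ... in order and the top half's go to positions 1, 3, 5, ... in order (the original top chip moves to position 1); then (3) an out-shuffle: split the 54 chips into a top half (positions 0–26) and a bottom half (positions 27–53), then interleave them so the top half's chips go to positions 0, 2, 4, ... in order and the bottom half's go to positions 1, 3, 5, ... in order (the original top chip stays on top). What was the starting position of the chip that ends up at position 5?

34

Undo the operations in reverse order, starting from position 5:
  undo op 3 (out-shuffle, from bottom half): 5 ← 29
  undo op 2 (in-shuffle, from top half): 29 ← 14
  undo op 1 (cut 20): 14 ← 34
So the chip at position 5 came from original position 34.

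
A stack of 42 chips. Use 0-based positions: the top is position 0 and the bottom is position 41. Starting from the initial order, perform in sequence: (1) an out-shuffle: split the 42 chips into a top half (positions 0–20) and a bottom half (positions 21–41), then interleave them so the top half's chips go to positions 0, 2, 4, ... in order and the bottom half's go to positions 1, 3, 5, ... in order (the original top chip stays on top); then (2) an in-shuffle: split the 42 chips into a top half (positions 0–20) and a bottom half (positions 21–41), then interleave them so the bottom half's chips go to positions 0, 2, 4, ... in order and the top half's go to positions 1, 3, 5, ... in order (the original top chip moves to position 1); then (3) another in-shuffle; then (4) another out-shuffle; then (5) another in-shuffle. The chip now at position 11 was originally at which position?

Undo the operations in reverse order, starting from position 11:
  undo op 5 (in-shuffle, from top half): 11 ← 5
  undo op 4 (out-shuffle, from bottom half): 5 ← 23
  undo op 3 (in-shuffle, from top half): 23 ← 11
  undo op 2 (in-shuffle, from top half): 11 ← 5
  undo op 1 (out-shuffle, from bottom half): 5 ← 23
So the chip at position 11 came from original position 23.

23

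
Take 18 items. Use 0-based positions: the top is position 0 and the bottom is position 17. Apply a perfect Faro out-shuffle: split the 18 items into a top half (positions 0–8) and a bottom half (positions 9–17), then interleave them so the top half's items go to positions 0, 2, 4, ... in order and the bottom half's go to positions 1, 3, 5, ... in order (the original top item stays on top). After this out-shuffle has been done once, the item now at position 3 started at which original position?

Work backwards from position 3, undoing one out-shuffle at a time:
3 ← 10
So the item now at position 3 started at position 10.

10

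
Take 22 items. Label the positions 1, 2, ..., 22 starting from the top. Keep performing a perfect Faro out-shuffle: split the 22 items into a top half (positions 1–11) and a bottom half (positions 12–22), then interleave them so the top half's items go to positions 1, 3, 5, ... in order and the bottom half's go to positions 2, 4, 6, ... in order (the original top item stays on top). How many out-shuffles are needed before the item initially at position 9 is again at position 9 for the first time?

6

Follow position 9 under repeated out-shuffles:
9 → 17 → 12 → 2 → 3 → 5 → 9
It first returns after 6 out-shuffles.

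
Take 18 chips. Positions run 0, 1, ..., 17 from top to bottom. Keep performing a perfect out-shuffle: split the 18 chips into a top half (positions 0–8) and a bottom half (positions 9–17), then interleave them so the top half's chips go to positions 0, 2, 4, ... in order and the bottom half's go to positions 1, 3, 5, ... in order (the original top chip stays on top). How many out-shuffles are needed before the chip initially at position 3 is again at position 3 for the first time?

Follow position 3 under repeated out-shuffles:
3 → 6 → 12 → 7 → 14 → 11 → 5 → 10 → 3
It first returns after 8 out-shuffles.

8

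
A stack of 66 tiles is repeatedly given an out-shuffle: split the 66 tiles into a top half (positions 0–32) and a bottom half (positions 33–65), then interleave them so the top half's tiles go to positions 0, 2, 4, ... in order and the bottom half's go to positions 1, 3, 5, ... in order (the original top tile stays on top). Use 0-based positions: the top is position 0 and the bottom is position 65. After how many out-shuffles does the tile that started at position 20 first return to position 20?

Follow position 20 under repeated out-shuffles:
20 → 40 → 15 → 30 → 60 → 55 → 45 → 25 → 50 → 35 → 5 → 10 → 20
It first returns after 12 out-shuffles.

12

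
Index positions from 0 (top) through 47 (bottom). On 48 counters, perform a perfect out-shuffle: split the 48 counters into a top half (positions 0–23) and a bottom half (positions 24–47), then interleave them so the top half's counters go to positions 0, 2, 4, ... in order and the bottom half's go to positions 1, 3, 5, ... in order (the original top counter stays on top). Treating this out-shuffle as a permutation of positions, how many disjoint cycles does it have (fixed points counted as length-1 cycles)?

Trace each unvisited position around until it returns:
(0) (1 2 4 8 16 32 ... len 23) (5 10 20 40 33 19 ... len 23) (47)
4 cycles in total.

4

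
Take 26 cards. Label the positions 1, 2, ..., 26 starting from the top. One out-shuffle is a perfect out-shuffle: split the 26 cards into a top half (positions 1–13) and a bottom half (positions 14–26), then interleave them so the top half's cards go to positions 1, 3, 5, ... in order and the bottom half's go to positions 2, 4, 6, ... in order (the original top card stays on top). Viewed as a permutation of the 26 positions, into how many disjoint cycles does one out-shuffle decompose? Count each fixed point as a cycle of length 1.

Trace each unvisited position around until it returns:
(1) (2 3 5 9 17 8 ... len 20) (6 11 21 16) (26)
4 cycles in total.

4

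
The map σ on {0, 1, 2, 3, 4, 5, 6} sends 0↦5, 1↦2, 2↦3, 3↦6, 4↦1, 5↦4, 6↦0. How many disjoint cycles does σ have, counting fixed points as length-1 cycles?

Cycle decomposition: (0 5 4 1 2 3 6).
1 cycle.

1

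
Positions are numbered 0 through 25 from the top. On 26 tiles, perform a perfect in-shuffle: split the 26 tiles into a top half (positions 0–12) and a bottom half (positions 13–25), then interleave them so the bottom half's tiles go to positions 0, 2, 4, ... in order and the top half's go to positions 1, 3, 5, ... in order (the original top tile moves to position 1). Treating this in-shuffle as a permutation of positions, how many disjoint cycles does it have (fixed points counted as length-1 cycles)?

Trace each unvisited position around until it returns:
(0 1 3 7 15 4 ... len 18) (2 5 11 23 20 14) (8 17)
3 cycles in total.

3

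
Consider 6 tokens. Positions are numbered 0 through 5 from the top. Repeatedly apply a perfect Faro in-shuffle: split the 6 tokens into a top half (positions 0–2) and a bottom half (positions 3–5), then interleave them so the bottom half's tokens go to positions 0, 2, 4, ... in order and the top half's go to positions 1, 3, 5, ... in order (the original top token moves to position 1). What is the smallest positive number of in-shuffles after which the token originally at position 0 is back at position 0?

Follow position 0 under repeated in-shuffles:
0 → 1 → 3 → 0
It first returns after 3 in-shuffles.

3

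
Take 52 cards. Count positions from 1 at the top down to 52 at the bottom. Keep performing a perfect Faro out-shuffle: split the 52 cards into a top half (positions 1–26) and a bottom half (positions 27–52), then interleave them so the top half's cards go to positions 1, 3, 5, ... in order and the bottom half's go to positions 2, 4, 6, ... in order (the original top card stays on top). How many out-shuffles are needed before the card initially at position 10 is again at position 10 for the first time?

8

Follow position 10 under repeated out-shuffles:
10 → 19 → 37 → 22 → 43 → 34 → 16 → 31 → 10
It first returns after 8 out-shuffles.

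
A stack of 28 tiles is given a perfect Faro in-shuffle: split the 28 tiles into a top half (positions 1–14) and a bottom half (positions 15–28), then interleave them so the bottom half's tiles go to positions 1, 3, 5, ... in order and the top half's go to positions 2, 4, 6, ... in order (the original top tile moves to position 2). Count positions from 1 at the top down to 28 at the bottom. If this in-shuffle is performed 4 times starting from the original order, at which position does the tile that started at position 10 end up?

Track the tile's position through each in-shuffle:
10 → 20 → 11 → 22 → 15

15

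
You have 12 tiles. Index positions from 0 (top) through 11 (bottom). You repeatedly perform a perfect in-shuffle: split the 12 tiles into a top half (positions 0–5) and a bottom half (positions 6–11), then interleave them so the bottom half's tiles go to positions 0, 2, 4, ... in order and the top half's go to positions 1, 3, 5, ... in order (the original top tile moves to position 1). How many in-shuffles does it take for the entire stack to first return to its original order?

The in-shuffle permutes the 12 positions with cycle lengths [12].
Every tile is home exactly when every cycle has completed a whole number of laps, i.e. after lcm(12) = 12 in-shuffles.

12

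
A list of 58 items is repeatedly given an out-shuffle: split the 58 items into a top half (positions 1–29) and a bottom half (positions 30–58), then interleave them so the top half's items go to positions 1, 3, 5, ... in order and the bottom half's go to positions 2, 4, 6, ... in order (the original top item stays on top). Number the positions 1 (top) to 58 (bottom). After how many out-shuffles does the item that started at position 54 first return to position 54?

18

Follow position 54 under repeated out-shuffles:
54 → 50 → 42 → 26 → 51 → 44 → 30 → 2 → 3 → 5 → 9 → 17 → 33 → 8 → 15 → 29 → 57 → 56 → 54
It first returns after 18 out-shuffles.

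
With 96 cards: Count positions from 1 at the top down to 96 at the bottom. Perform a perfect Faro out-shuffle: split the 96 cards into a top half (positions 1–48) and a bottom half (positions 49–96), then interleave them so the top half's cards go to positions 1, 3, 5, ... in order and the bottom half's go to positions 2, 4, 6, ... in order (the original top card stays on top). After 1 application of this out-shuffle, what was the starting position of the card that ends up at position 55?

Work backwards from position 55, undoing one out-shuffle at a time:
55 ← 28
So the card now at position 55 started at position 28.

28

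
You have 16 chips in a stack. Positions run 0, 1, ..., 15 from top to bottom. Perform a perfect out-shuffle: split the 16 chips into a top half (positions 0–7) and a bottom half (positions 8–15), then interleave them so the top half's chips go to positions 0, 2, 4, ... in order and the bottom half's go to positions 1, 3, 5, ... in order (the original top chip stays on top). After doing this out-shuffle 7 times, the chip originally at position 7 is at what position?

Track the chip's position through each out-shuffle:
7 → 14 → 13 → 11 → 7 → 14 → 13 → 11

11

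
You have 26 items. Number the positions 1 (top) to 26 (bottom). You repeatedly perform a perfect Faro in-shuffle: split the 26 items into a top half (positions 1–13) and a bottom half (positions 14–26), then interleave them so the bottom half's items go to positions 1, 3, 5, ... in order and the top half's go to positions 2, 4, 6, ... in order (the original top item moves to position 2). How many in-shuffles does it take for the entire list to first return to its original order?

18

The in-shuffle permutes the 26 positions with cycle lengths [2, 6, 18].
Every item is home exactly when every cycle has completed a whole number of laps, i.e. after lcm(2, 6, 18) = 18 in-shuffles.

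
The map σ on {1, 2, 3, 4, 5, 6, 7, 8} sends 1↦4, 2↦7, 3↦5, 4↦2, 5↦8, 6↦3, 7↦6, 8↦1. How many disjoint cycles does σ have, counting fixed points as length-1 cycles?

Cycle decomposition: (1 4 2 7 6 3 5 8).
1 cycle.

1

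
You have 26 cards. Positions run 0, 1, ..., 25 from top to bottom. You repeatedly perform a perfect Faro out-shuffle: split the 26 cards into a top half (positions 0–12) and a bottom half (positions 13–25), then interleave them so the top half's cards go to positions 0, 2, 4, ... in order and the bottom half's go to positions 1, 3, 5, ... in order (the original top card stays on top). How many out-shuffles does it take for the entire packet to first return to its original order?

20

The out-shuffle permutes the 26 positions with cycle lengths [1, 1, 4, 20].
Every card is home exactly when every cycle has completed a whole number of laps, i.e. after lcm(1, 4, 20) = 20 out-shuffles.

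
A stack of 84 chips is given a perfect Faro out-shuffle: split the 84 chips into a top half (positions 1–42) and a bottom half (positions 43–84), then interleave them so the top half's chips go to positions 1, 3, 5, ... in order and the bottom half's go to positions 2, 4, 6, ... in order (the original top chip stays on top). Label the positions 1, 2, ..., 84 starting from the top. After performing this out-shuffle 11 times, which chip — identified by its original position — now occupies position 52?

Work backwards from position 52, undoing one out-shuffle at a time:
52 ← 68 ← 76 ← 80 ← 82 ← 83 ← 42 ← 63 ← 32 ← 58 ← 71 ← 36
So the chip now at position 52 started at position 36.

36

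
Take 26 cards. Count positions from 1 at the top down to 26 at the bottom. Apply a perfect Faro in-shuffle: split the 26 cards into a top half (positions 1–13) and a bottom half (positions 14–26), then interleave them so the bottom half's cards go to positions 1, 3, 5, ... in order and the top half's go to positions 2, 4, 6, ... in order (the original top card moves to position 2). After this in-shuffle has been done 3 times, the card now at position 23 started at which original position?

Work backwards from position 23, undoing one in-shuffle at a time:
23 ← 25 ← 26 ← 13
So the card now at position 23 started at position 13.

13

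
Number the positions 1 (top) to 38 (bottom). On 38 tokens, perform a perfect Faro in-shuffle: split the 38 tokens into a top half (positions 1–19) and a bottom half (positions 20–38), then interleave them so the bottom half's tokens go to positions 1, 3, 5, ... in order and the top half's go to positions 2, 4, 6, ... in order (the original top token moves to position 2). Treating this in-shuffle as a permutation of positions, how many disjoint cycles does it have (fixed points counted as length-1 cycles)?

4

Trace each unvisited position around until it returns:
(1 2 4 8 16 32 ... len 12) (3 6 12 24 9 18 ... len 12) (7 14 28 17 34 29 ... len 12) (13 26)
4 cycles in total.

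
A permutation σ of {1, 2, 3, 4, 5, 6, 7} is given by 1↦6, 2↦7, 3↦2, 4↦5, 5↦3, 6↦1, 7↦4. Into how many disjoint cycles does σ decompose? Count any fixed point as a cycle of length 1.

Cycle decomposition: (1 6) (2 7 4 5 3).
2 cycles.

2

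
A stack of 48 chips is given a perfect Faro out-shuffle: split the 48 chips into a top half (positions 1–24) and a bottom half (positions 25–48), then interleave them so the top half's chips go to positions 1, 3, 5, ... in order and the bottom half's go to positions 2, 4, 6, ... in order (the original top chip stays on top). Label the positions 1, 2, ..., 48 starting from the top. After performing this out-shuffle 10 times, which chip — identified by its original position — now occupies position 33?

26

Work backwards from position 33, undoing one out-shuffle at a time:
33 ← 17 ← 9 ← 5 ← 3 ← 2 ← 25 ← 13 ← 7 ← 4 ← 26
So the chip now at position 33 started at position 26.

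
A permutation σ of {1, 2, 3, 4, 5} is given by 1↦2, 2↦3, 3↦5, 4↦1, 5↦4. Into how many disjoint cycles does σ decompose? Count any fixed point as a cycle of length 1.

1

Cycle decomposition: (1 2 3 5 4).
1 cycle.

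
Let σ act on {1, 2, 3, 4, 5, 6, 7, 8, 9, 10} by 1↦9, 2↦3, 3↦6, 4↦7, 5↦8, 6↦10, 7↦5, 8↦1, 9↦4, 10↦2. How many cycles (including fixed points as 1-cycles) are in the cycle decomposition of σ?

Cycle decomposition: (1 9 4 7 5 8) (2 3 6 10).
2 cycles.

2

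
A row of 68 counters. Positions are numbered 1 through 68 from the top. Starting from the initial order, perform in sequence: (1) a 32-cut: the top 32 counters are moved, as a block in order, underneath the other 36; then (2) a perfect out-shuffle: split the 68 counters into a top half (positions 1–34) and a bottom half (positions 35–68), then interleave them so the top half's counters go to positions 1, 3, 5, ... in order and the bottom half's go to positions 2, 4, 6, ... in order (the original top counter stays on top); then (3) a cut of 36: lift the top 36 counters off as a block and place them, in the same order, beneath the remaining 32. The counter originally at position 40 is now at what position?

Track the counter from position 40 forward through each operation:
  after op 1 (cut 32): 40 → 8
  after op 2 (out-shuffle): 8 → 15
  after op 3 (cut 36): 15 → 47

47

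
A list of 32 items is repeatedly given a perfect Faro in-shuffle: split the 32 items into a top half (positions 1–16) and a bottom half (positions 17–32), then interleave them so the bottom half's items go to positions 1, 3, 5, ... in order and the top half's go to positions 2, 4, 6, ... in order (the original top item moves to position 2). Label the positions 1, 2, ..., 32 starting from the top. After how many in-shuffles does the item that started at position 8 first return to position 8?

10

Follow position 8 under repeated in-shuffles:
8 → 16 → 32 → 31 → 29 → 25 → 17 → 1 → 2 → 4 → 8
It first returns after 10 in-shuffles.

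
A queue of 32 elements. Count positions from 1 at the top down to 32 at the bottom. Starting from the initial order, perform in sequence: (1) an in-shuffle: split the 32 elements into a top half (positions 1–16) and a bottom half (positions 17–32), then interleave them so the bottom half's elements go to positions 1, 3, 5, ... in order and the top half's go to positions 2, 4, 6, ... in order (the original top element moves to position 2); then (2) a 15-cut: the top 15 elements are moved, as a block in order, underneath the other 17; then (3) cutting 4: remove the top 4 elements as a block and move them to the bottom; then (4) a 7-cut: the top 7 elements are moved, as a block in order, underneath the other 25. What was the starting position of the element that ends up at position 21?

24

Undo the operations in reverse order, starting from position 21:
  undo op 4 (cut 7): 21 ← 28
  undo op 3 (cut 4): 28 ← 32
  undo op 2 (cut 15): 32 ← 15
  undo op 1 (in-shuffle, from bottom half): 15 ← 24
So the element at position 21 came from original position 24.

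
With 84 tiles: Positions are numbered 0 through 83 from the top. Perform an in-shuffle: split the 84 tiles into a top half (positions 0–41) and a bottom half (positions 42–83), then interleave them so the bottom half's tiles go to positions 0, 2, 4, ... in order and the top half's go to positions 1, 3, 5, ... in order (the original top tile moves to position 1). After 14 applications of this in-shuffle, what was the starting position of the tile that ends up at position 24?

14

Work backwards from position 24, undoing one in-shuffle at a time:
24 ← 54 ← 69 ← 34 ← 59 ← ... ← 14 (14 steps).
So the tile now at position 24 started at position 14.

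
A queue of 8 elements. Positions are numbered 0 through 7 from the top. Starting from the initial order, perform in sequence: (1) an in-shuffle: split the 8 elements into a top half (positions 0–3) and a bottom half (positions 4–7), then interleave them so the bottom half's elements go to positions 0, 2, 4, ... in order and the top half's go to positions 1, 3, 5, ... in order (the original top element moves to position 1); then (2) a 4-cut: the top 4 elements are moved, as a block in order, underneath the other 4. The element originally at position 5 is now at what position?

Track the element from position 5 forward through each operation:
  after op 1 (in-shuffle): 5 → 2
  after op 2 (cut 4): 2 → 6

6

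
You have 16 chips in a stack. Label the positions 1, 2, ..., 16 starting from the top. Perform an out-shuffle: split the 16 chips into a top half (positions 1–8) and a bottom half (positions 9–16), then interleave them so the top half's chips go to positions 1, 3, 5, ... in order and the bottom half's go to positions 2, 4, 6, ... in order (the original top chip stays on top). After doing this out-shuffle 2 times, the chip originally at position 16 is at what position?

16

Position 16 is a fixed point of every out-shuffle, so the chip never moves.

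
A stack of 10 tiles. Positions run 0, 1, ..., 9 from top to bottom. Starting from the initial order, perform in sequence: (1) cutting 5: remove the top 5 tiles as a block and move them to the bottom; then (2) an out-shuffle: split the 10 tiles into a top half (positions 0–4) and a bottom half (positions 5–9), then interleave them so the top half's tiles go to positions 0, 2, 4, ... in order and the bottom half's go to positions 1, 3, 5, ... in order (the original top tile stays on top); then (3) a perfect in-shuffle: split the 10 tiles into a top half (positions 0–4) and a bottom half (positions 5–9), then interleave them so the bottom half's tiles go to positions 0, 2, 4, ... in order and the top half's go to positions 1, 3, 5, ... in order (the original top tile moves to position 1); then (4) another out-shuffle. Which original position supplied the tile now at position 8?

3

Undo the operations in reverse order, starting from position 8:
  undo op 4 (out-shuffle, from top half): 8 ← 4
  undo op 3 (in-shuffle, from bottom half): 4 ← 7
  undo op 2 (out-shuffle, from bottom half): 7 ← 8
  undo op 1 (cut 5): 8 ← 3
So the tile at position 8 came from original position 3.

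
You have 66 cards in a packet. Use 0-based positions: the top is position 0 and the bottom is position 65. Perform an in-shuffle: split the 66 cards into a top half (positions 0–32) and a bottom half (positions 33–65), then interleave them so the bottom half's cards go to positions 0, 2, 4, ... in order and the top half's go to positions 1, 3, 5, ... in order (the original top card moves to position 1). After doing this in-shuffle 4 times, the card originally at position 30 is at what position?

26

Track the card's position through each in-shuffle:
30 → 61 → 56 → 46 → 26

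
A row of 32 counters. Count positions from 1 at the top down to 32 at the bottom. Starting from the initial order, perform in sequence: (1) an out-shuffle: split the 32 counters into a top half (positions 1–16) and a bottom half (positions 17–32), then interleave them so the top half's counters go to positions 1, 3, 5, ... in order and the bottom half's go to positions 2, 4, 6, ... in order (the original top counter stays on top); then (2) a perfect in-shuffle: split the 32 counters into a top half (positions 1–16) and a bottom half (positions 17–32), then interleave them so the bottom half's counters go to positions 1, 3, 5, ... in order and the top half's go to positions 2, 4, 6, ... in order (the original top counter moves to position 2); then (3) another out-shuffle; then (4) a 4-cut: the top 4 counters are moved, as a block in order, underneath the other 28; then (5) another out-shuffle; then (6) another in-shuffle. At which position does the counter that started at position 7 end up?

29

Track the counter from position 7 forward through each operation:
  after op 1 (out-shuffle): 7 → 13
  after op 2 (in-shuffle): 13 → 26
  after op 3 (out-shuffle): 26 → 20
  after op 4 (cut 4): 20 → 16
  after op 5 (out-shuffle): 16 → 31
  after op 6 (in-shuffle): 31 → 29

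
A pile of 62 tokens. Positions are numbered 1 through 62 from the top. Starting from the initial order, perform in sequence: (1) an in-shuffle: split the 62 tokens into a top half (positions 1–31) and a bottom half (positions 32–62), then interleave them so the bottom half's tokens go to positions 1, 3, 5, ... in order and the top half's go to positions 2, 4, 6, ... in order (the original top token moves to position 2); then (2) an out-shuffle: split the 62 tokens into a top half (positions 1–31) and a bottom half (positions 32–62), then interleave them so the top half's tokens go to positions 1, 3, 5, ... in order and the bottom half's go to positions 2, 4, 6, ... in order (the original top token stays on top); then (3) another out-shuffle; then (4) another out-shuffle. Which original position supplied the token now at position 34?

Undo the operations in reverse order, starting from position 34:
  undo op 4 (out-shuffle, from bottom half): 34 ← 48
  undo op 3 (out-shuffle, from bottom half): 48 ← 55
  undo op 2 (out-shuffle, from top half): 55 ← 28
  undo op 1 (in-shuffle, from top half): 28 ← 14
So the token at position 34 came from original position 14.

14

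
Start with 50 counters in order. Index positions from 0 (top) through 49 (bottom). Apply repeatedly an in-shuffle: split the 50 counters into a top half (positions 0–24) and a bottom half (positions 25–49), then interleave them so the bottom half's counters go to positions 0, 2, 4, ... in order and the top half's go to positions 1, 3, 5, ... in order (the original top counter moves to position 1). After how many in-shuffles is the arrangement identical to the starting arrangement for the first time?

8

The in-shuffle permutes the 50 positions with cycle lengths [2, 8, 8, 8, 8, 8, 8].
Every counter is home exactly when every cycle has completed a whole number of laps, i.e. after lcm(2, 8) = 8 in-shuffles.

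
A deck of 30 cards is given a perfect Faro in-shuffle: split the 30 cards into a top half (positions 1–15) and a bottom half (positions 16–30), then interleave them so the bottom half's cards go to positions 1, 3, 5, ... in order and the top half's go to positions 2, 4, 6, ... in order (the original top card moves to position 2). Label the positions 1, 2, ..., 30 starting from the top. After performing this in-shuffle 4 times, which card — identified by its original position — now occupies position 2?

4

Work backwards from position 2, undoing one in-shuffle at a time:
2 ← 1 ← 16 ← 8 ← 4
So the card now at position 2 started at position 4.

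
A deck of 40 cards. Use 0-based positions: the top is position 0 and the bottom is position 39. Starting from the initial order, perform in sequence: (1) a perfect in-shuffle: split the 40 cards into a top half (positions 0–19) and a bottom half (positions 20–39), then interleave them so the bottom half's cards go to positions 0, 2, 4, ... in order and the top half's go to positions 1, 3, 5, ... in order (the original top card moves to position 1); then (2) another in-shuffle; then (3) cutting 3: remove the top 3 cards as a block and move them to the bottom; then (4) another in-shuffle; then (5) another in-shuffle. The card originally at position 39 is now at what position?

Track the card from position 39 forward through each operation:
  after op 1 (in-shuffle): 39 → 38
  after op 2 (in-shuffle): 38 → 36
  after op 3 (cut 3): 36 → 33
  after op 4 (in-shuffle): 33 → 26
  after op 5 (in-shuffle): 26 → 12

12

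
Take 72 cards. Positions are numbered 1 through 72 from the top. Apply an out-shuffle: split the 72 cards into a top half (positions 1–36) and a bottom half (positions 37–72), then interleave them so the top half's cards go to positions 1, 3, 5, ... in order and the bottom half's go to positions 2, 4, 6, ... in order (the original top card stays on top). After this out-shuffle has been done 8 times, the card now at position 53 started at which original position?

60

Work backwards from position 53, undoing one out-shuffle at a time:
53 ← 27 ← 14 ← 43 ← 22 ← 47 ← 24 ← 48 ← 60
So the card now at position 53 started at position 60.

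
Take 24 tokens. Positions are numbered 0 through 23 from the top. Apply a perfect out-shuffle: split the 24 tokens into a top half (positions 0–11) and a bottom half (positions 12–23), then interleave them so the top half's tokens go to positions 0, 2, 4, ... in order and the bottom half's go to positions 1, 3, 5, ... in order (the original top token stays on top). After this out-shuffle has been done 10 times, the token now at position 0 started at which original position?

0

Work backwards from position 0, undoing one out-shuffle at a time:
0 ← 0 ← 0 ← 0 ← 0 ← 0 ← 0 ← 0 ← 0 ← 0 ← 0
So the token now at position 0 started at position 0.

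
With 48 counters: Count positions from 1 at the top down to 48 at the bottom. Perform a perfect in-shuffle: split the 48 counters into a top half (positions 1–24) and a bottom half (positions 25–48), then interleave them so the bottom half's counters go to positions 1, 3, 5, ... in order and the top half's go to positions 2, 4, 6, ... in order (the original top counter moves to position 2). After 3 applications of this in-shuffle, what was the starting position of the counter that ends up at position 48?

6

Work backwards from position 48, undoing one in-shuffle at a time:
48 ← 24 ← 12 ← 6
So the counter now at position 48 started at position 6.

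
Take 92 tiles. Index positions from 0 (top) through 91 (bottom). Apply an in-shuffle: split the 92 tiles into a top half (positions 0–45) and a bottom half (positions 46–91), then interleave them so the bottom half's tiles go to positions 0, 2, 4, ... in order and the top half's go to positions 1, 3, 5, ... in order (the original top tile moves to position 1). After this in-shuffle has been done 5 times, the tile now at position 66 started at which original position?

4

Work backwards from position 66, undoing one in-shuffle at a time:
66 ← 79 ← 39 ← 19 ← 9 ← 4
So the tile now at position 66 started at position 4.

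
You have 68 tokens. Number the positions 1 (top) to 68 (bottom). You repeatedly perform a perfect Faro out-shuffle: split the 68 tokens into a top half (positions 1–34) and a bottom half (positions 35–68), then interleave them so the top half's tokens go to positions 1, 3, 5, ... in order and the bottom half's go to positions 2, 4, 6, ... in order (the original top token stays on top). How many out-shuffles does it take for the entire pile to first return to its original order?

The out-shuffle permutes the 68 positions with cycle lengths [1, 1, 66].
Every token is home exactly when every cycle has completed a whole number of laps, i.e. after lcm(1, 66) = 66 out-shuffles.

66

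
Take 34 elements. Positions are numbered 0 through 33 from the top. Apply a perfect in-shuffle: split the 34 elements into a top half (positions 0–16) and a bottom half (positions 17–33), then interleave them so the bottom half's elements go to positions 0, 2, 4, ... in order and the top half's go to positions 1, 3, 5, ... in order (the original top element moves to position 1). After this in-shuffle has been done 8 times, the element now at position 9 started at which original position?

Work backwards from position 9, undoing one in-shuffle at a time:
9 ← 4 ← 19 ← 9 ← 4 ← 19 ← 9 ← 4 ← 19
So the element now at position 9 started at position 19.

19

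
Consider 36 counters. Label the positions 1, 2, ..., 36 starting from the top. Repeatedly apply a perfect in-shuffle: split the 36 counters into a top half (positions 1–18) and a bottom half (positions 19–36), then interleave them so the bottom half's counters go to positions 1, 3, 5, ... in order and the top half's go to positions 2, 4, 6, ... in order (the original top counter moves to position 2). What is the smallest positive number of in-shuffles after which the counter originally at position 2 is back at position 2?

Follow position 2 under repeated in-shuffles:
2 → 4 → 8 → 16 → 32 → 27 → 17 → 34 → ... → 2 (length 36)
It first returns after 36 in-shuffles.

36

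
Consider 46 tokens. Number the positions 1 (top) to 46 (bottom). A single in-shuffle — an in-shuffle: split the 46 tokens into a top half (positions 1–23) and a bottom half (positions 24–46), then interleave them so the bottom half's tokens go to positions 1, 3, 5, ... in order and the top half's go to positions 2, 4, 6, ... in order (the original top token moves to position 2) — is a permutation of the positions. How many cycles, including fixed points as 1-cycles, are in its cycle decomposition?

2

Trace each unvisited position around until it returns:
(1 2 4 8 16 32 ... len 23) (5 10 20 40 33 19 ... len 23)
2 cycles in total.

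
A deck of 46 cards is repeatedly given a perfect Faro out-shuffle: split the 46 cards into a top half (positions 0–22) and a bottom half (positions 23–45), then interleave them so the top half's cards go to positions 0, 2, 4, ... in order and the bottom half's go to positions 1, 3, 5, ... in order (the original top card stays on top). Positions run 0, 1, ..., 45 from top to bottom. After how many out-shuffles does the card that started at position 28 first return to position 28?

Follow position 28 under repeated out-shuffles:
28 → 11 → 22 → 44 → 43 → 41 → 37 → 29 → 13 → 26 → 7 → 14 → 28
It first returns after 12 out-shuffles.

12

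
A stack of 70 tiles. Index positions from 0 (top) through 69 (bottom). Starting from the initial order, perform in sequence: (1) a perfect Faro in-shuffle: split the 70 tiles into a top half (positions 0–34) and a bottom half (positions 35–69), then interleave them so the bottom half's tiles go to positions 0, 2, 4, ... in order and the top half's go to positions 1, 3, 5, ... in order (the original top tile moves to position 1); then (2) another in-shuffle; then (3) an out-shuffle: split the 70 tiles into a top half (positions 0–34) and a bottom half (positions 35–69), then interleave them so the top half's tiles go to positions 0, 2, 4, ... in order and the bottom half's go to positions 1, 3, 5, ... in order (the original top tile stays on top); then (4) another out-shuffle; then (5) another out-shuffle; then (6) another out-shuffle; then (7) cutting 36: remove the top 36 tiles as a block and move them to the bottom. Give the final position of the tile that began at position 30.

38

Track the tile from position 30 forward through each operation:
  after op 1 (in-shuffle): 30 → 61
  after op 2 (in-shuffle): 61 → 52
  after op 3 (out-shuffle): 52 → 35
  after op 4 (out-shuffle): 35 → 1
  after op 5 (out-shuffle): 1 → 2
  after op 6 (out-shuffle): 2 → 4
  after op 7 (cut 36): 4 → 38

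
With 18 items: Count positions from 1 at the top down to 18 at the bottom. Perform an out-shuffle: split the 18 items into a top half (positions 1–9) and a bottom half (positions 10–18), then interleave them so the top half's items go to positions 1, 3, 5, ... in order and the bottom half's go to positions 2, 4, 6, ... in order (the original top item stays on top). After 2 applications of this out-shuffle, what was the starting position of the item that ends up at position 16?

9

Work backwards from position 16, undoing one out-shuffle at a time:
16 ← 17 ← 9
So the item now at position 16 started at position 9.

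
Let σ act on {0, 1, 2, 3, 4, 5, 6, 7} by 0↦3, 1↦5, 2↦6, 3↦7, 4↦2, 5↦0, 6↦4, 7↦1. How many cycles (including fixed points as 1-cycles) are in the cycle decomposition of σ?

Cycle decomposition: (0 3 7 1 5) (2 6 4).
2 cycles.

2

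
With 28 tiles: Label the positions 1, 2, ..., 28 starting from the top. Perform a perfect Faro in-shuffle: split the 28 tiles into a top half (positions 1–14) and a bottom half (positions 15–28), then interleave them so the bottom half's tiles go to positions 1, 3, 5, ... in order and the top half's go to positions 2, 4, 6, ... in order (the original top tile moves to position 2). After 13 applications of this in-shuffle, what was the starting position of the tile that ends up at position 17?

24

Work backwards from position 17, undoing one in-shuffle at a time:
17 ← 23 ← 26 ← 13 ← 21 ← ... ← 24 (13 steps).
So the tile now at position 17 started at position 24.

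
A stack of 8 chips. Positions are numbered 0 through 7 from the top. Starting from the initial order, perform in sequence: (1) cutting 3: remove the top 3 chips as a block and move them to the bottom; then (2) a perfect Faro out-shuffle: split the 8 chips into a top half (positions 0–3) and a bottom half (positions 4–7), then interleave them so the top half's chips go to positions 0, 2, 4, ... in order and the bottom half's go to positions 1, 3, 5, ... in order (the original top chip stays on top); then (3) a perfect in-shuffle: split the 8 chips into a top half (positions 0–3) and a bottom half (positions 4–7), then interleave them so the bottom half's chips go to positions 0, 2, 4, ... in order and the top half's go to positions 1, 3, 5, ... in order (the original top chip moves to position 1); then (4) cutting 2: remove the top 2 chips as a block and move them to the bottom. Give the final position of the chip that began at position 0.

5

Track the chip from position 0 forward through each operation:
  after op 1 (cut 3): 0 → 5
  after op 2 (out-shuffle): 5 → 3
  after op 3 (in-shuffle): 3 → 7
  after op 4 (cut 2): 7 → 5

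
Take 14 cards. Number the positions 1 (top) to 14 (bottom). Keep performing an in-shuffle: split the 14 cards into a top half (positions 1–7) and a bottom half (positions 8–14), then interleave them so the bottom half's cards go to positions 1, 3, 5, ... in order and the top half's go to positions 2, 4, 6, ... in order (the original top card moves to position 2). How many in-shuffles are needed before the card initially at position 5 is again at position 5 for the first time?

Follow position 5 under repeated in-shuffles:
5 → 10 → 5
It first returns after 2 in-shuffles.

2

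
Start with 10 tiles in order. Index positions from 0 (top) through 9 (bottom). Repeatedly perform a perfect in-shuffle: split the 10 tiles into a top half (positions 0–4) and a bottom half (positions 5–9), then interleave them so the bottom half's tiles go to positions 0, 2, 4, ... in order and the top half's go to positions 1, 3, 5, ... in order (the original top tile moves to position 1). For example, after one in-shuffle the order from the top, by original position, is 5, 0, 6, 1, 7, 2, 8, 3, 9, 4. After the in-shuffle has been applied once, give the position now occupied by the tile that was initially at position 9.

8

Track the tile's position through each in-shuffle:
9 → 8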